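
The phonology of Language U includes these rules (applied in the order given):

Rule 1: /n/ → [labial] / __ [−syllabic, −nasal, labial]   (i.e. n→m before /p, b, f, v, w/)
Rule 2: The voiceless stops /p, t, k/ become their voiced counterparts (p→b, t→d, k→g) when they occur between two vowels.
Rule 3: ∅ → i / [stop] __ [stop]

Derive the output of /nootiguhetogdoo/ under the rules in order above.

noodiguhedogidoo

Rule 1 (nasal place assimilation): no segment meets the environment; /nootiguhetogdoo/ is unchanged.
Rule 2 (intervocalic voicing): /t/ is a voiceless stop between vowels /o/ and /i/, so it voices to [d]. /t/ is a voiceless stop between vowels /e/ and /o/, so it voices to [d]. /nootiguhetogdoo/ → noodiguhedogdoo.
Rule 3 (stop-cluster i-epenthesis): /g/ and /d/ form a stop–stop cluster, so [i] is inserted between them. /noodiguhedogdoo/ → noodiguhedogidoo.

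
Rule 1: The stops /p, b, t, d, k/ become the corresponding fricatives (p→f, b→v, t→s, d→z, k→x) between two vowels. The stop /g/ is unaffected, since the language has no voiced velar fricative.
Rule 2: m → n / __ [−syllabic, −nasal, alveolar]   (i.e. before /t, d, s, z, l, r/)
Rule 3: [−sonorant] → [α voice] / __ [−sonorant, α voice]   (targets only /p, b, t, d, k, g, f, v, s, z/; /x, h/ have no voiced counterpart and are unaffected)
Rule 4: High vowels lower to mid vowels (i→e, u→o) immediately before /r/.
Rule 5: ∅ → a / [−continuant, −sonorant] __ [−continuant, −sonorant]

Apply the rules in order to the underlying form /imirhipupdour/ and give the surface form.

imerhifubadoor

Rule 1 (intervocalic spirantization): /p/ is a stop between vowels /i/ and /u/, so it spirantizes to the fricative [f]. /imirhipupdour/ → imirhifupdour.
Rule 2 (nasal place assimilation): no segment meets the environment; /imirhifupdour/ is unchanged.
Rule 3 (regressive voicing assimilation): /p/ precedes the voiced obstruent /d/, so it voices to [b] by assimilation. /imirhifupdour/ → imirhifubdour.
Rule 4 (pre-rhotic lowering): /i/ is a high vowel immediately before /r/, so it lowers to [e]. /u/ is a high vowel immediately before /r/, so it lowers to [o]. /imirhifubdour/ → imerhifubdoor.
Rule 5 (stop-cluster a-epenthesis): /b/ and /d/ form a stop–stop cluster, so [a] is inserted between them. /imerhifubdoor/ → imerhifubadoor.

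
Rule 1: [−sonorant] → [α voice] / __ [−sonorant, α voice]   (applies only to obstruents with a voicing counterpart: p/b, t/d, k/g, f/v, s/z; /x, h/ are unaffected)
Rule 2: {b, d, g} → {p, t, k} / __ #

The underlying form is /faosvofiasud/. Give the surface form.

faozvofiasut

Rule 1 (regressive voicing assimilation): /s/ precedes the voiced obstruent /v/, so it voices to [z] by assimilation. /faosvofiasud/ → faozvofiasud.
Rule 2 (final devoicing): /d/ is a voiced stop in word-final position, so it devoices to [t]. /faozvofiasud/ → faozvofiasut.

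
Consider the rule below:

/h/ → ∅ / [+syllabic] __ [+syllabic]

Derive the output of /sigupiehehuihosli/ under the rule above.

/h/ occurs between vowels /e/ and /e/, so it deletes.
/h/ occurs between vowels /e/ and /u/, so it deletes.
/h/ occurs between vowels /i/ and /o/, so it deletes.
Surface form: [sigupieeuiosli].

sigupieeuiosli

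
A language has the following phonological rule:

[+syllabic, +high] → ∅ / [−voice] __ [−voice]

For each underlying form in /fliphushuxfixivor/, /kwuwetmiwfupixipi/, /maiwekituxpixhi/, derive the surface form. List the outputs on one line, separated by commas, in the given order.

/fliphushuxfixivor/: /u/ is a high vowel flanked by voiceless consonants /h/ and /s/, so it deletes. /u/ is a high vowel flanked by voiceless consonants /h/ and /x/, so it deletes. /i/ is a high vowel flanked by voiceless consonants /f/ and /x/, so it deletes. → [fliphshxfxivor].
/kwuwetmiwfupixipi/: /u/ is a high vowel flanked by voiceless consonants /f/ and /p/, so it deletes. /i/ is a high vowel flanked by voiceless consonants /p/ and /x/, so it deletes. /i/ is a high vowel flanked by voiceless consonants /x/ and /p/, so it deletes. → [kwuwetmiwfpxpi].
/maiwekituxpixhi/: /i/ is a high vowel flanked by voiceless consonants /k/ and /t/, so it deletes. /u/ is a high vowel flanked by voiceless consonants /t/ and /x/, so it deletes. /i/ is a high vowel flanked by voiceless consonants /p/ and /x/, so it deletes. → [maiwektxpxhi].

fliphshxfxivor, kwuwetmiwfpxpi, maiwektxpxhi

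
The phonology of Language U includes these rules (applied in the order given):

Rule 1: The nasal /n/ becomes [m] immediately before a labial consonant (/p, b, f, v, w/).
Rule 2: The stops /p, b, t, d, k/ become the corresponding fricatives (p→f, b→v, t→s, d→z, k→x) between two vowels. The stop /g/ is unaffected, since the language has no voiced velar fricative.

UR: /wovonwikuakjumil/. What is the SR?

wovomwixuakjumil

Rule 1 (nasal place assimilation): /n/ precedes the labial consonant /w/, so it assimilates in place to [m]. /wovonwikuakjumil/ → wovomwikuakjumil.
Rule 2 (intervocalic spirantization): /k/ is a stop between vowels /i/ and /u/, so it spirantizes to the fricative [x]. /wovomwikuakjumil/ → wovomwixuakjumil.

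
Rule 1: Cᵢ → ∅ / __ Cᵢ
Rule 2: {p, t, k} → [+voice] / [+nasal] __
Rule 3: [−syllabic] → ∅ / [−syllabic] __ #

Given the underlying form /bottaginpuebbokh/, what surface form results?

Rule 1 (degemination): /tt/ is a geminate; the first /t/ deletes. /bb/ is a geminate; the first /b/ deletes. /bottaginpuebbokh/ → botaginpuebokh.
Rule 2 (post-nasal voicing): /p/ is a voiceless stop immediately after the nasal /n/, so it voices to [b]. /botaginpuebokh/ → botaginbuebokh.
Rule 3 (final cluster simplification): /h/ is the second consonant of a word-final cluster /kh/, so it deletes. /botaginbuebokh/ → botaginbuebok.

botaginbuebok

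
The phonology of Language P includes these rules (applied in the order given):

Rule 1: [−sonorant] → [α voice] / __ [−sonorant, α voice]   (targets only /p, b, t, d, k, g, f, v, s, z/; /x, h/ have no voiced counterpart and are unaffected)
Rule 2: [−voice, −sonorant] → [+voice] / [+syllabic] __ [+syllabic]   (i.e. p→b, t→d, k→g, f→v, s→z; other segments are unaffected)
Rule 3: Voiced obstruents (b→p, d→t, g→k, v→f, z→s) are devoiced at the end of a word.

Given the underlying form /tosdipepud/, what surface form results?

tozdibebut

Rule 1 (regressive voicing assimilation): /s/ precedes the voiced obstruent /d/, so it voices to [z] by assimilation. /tosdipepud/ → tozdipepud.
Rule 2 (intervocalic voicing): /p/ is a voiceless obstruent between vowels /i/ and /e/, so it voices to [b]. /p/ is a voiceless obstruent between vowels /e/ and /u/, so it voices to [b]. /tozdipepud/ → tozdibebud.
Rule 3 (final devoicing): /d/ is a voiced obstruent in word-final position, so it devoices to [t]. /tozdibebud/ → tozdibebut.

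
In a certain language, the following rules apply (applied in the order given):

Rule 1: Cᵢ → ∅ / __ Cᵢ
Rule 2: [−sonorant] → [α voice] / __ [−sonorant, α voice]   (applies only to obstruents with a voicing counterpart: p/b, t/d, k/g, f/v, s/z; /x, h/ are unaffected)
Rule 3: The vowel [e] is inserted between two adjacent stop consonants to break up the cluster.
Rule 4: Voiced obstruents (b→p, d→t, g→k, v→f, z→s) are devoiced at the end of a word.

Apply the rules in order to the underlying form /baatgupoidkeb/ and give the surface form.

Rule 1 (degemination): no segment meets the environment; /baatgupoidkeb/ is unchanged.
Rule 2 (regressive voicing assimilation): /t/ precedes the voiced obstruent /g/, so it voices to [d] by assimilation. /d/ precedes the voiceless obstruent /k/, so it devoices to [t] by assimilation. /baatgupoidkeb/ → baadgupoitkeb.
Rule 3 (stop-cluster e-epenthesis): /d/ and /g/ form a stop–stop cluster, so [e] is inserted between them. /t/ and /k/ form a stop–stop cluster, so [e] is inserted between them. /baadgupoitkeb/ → baadegupoitekeb.
Rule 4 (final devoicing): /b/ is a voiced obstruent in word-final position, so it devoices to [p]. /baadegupoitekeb/ → baadegupoitekep.

baadegupoitekep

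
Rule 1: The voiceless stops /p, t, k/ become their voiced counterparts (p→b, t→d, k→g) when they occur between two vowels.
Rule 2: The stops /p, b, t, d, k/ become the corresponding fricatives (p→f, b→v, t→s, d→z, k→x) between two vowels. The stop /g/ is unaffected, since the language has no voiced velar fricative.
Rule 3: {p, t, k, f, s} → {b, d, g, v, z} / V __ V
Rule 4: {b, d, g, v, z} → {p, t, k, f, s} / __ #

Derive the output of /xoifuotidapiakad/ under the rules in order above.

Rule 1 (intervocalic voicing): /t/ is a voiceless stop between vowels /o/ and /i/, so it voices to [d]. /p/ is a voiceless stop between vowels /a/ and /i/, so it voices to [b]. /k/ is a voiceless stop between vowels /a/ and /a/, so it voices to [g]. /xoifuotidapiakad/ → xoifuodidabiagad.
Rule 2 (intervocalic spirantization): /d/ is a stop between vowels /o/ and /i/, so it spirantizes to the fricative [z]. /d/ is a stop between vowels /i/ and /a/, so it spirantizes to the fricative [z]. /b/ is a stop between vowels /a/ and /i/, so it spirantizes to the fricative [v]. /xoifuodidabiagad/ → xoifuozizaviagad.
Rule 3 (intervocalic voicing): /f/ is a voiceless obstruent between vowels /i/ and /u/, so it voices to [v]. /xoifuozizaviagad/ → xoivuozizaviagad.
Rule 4 (final devoicing): /d/ is a voiced obstruent in word-final position, so it devoices to [t]. /xoivuozizaviagad/ → xoivuozizaviagat.

xoivuozizaviagat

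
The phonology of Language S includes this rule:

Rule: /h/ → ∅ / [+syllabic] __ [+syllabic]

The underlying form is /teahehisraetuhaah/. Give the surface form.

/h/ occurs between vowels /a/ and /e/, so it deletes.
/h/ occurs between vowels /e/ and /i/, so it deletes.
/h/ occurs between vowels /u/ and /a/, so it deletes.
Surface form: [teaeisraetuaah].

teaeisraetuaah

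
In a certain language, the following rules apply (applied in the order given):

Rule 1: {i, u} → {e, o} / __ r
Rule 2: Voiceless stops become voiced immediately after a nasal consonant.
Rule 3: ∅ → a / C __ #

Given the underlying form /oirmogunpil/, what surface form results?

Rule 1 (pre-rhotic lowering): /i/ is a high vowel immediately before /r/, so it lowers to [e]. /oirmogunpil/ → oermogunpil.
Rule 2 (post-nasal voicing): /p/ is a voiceless stop immediately after the nasal /n/, so it voices to [b]. /oermogunpil/ → oermogunbil.
Rule 3 (final a-epenthesis): the form ends in the consonant /l/, so [a] is inserted word-finally. /oermogunbil/ → oermogunbila.

oermogunbila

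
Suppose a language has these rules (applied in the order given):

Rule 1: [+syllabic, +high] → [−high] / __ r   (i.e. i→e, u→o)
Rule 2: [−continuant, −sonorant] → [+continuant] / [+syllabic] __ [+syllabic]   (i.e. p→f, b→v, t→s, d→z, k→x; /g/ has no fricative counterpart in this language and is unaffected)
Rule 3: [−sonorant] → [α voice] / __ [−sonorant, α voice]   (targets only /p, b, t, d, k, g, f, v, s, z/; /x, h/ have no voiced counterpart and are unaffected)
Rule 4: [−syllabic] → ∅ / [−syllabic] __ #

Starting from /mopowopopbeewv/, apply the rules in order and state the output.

mofowofobbeew

Rule 1 (pre-rhotic lowering): no segment meets the environment; /mopowopopbeewv/ is unchanged.
Rule 2 (intervocalic spirantization): /p/ is a stop between vowels /o/ and /o/, so it spirantizes to the fricative [f]. /p/ is a stop between vowels /o/ and /o/, so it spirantizes to the fricative [f]. /mopowopopbeewv/ → mofowofopbeewv.
Rule 3 (regressive voicing assimilation): /p/ precedes the voiced obstruent /b/, so it voices to [b] by assimilation. /mofowofopbeewv/ → mofowofobbeewv.
Rule 4 (final cluster simplification): /v/ is the second consonant of a word-final cluster /wv/, so it deletes. /mofowofobbeewv/ → mofowofobbeew.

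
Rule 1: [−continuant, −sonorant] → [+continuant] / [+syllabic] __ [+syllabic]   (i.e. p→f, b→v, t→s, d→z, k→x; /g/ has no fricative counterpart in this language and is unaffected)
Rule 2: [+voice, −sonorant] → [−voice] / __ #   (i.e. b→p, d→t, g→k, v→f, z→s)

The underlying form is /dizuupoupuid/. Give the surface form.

Rule 1 (intervocalic spirantization): /p/ is a stop between vowels /u/ and /o/, so it spirantizes to the fricative [f]. /p/ is a stop between vowels /u/ and /u/, so it spirantizes to the fricative [f]. /dizuupoupuid/ → dizuufoufuid.
Rule 2 (final devoicing): /d/ is a voiced obstruent in word-final position, so it devoices to [t]. /dizuufoufuid/ → dizuufoufuit.

dizuufoufuit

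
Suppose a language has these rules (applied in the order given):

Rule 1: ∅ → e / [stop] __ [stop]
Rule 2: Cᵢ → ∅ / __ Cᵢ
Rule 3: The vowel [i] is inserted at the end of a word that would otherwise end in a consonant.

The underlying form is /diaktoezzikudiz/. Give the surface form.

diaketoezikudizi

Rule 1 (stop-cluster e-epenthesis): /k/ and /t/ form a stop–stop cluster, so [e] is inserted between them. /diaktoezzikudiz/ → diaketoezzikudiz.
Rule 2 (degemination): /zz/ is a geminate; the first /z/ deletes. /diaketoezzikudiz/ → diaketoezikudiz.
Rule 3 (final i-epenthesis): the form ends in the consonant /z/, so [i] is inserted word-finally. /diaketoezikudiz/ → diaketoezikudizi.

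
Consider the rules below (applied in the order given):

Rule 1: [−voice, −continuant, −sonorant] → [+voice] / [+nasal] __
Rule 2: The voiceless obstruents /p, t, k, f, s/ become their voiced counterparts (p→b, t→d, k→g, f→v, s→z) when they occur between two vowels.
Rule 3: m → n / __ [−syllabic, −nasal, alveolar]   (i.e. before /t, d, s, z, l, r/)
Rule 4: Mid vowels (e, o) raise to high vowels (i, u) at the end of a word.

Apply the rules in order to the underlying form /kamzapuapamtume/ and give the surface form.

Rule 1 (post-nasal voicing): /t/ is a voiceless stop immediately after the nasal /m/, so it voices to [d]. /kamzapuapamtume/ → kamzapuapamdume.
Rule 2 (intervocalic voicing): /p/ is a voiceless obstruent between vowels /a/ and /u/, so it voices to [b]. /p/ is a voiceless obstruent between vowels /a/ and /a/, so it voices to [b]. /kamzapuapamdume/ → kamzabuabamdume.
Rule 3 (nasal place assimilation): /m/ precedes the alveolar consonant /z/, so it assimilates in place to [n]. /m/ precedes the alveolar consonant /d/, so it assimilates in place to [n]. /kamzabuabamdume/ → kanzabuabandume.
Rule 4 (final vowel raising): /e/ is a mid vowel in word-final position, so it raises to [i]. /kanzabuabandume/ → kanzabuabandumi.

kanzabuabandumi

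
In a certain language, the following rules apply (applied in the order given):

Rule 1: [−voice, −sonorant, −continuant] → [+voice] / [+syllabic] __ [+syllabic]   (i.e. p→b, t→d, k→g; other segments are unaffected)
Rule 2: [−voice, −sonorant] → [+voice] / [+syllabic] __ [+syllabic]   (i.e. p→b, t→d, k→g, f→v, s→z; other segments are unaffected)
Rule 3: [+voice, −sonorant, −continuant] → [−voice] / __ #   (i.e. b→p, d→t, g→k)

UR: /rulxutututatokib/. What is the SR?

rulxudududadogip

Rule 1 (intervocalic voicing): /t/ is a voiceless stop between vowels /u/ and /u/, so it voices to [d]. /t/ is a voiceless stop between vowels /u/ and /u/, so it voices to [d]. /t/ is a voiceless stop between vowels /u/ and /a/, so it voices to [d]. /t/ is a voiceless stop between vowels /a/ and /o/, so it voices to [d]. /k/ is a voiceless stop between vowels /o/ and /i/, so it voices to [g]. /rulxutututatokib/ → rulxudududadogib.
Rule 2 (intervocalic voicing): no segment meets the environment; /rulxudududadogib/ is unchanged.
Rule 3 (final devoicing): /b/ is a voiced stop in word-final position, so it devoices to [p]. /rulxudududadogib/ → rulxudududadogip.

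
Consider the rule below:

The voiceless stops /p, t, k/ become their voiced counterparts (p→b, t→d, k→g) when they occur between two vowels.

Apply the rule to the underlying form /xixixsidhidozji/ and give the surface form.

No segment of /xixixsidhidozji/ meets the structural description of the rule, so the form surfaces unchanged.

xixixsidhidozji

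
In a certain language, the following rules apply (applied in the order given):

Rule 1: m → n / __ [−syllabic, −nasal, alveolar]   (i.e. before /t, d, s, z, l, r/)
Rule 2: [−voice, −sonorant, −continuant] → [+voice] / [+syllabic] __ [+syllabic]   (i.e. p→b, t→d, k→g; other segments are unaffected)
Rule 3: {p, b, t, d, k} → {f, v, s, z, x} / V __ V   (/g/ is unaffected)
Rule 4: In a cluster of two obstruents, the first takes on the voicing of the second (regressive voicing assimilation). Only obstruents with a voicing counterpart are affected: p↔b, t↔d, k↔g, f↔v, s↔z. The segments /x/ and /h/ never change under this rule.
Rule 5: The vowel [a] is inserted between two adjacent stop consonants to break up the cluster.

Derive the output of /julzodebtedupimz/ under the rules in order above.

julzozepatezuvinz

Rule 1 (nasal place assimilation): /m/ precedes the alveolar consonant /z/, so it assimilates in place to [n]. /julzodebtedupimz/ → julzodebtedupinz.
Rule 2 (intervocalic voicing): /p/ is a voiceless stop between vowels /u/ and /i/, so it voices to [b]. /julzodebtedupinz/ → julzodebtedubinz.
Rule 3 (intervocalic spirantization): /d/ is a stop between vowels /o/ and /e/, so it spirantizes to the fricative [z]. /d/ is a stop between vowels /e/ and /u/, so it spirantizes to the fricative [z]. /b/ is a stop between vowels /u/ and /i/, so it spirantizes to the fricative [v]. /julzodebtedubinz/ → julzozebtezuvinz.
Rule 4 (regressive voicing assimilation): /b/ precedes the voiceless obstruent /t/, so it devoices to [p] by assimilation. /julzozebtezuvinz/ → julzozeptezuvinz.
Rule 5 (stop-cluster a-epenthesis): /p/ and /t/ form a stop–stop cluster, so [a] is inserted between them. /julzozeptezuvinz/ → julzozepatezuvinz.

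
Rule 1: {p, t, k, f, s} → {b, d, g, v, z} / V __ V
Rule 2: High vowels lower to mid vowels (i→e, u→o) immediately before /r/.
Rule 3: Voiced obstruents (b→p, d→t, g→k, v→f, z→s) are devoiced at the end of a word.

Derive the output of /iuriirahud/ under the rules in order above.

Rule 1 (intervocalic voicing): no segment meets the environment; /iuriirahud/ is unchanged.
Rule 2 (pre-rhotic lowering): /u/ is a high vowel immediately before /r/, so it lowers to [o]. /i/ is a high vowel immediately before /r/, so it lowers to [e]. /iuriirahud/ → iorierahud.
Rule 3 (final devoicing): /d/ is a voiced obstruent in word-final position, so it devoices to [t]. /iorierahud/ → iorierahut.

iorierahut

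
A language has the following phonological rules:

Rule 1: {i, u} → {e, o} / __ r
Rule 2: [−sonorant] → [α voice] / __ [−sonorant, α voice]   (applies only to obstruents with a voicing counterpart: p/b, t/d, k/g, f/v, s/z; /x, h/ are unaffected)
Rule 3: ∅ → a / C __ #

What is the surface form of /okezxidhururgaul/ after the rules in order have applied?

Rule 1 (pre-rhotic lowering): /u/ is a high vowel immediately before /r/, so it lowers to [o]. /u/ is a high vowel immediately before /r/, so it lowers to [o]. /okezxidhururgaul/ → okezxidhororgaul.
Rule 2 (regressive voicing assimilation): /z/ precedes the voiceless obstruent /x/, so it devoices to [s] by assimilation. /d/ precedes the voiceless obstruent /h/, so it devoices to [t] by assimilation. /okezxidhororgaul/ → okesxithororgaul.
Rule 3 (final a-epenthesis): the form ends in the consonant /l/, so [a] is inserted word-finally. /okesxithororgaul/ → okesxithororgaula.

okesxithororgaula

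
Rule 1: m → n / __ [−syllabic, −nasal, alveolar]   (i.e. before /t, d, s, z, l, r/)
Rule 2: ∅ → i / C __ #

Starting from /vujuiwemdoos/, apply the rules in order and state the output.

Rule 1 (nasal place assimilation): /m/ precedes the alveolar consonant /d/, so it assimilates in place to [n]. /vujuiwemdoos/ → vujuiwendoos.
Rule 2 (final i-epenthesis): the form ends in the consonant /s/, so [i] is inserted word-finally. /vujuiwendoos/ → vujuiwendoosi.

vujuiwendoosi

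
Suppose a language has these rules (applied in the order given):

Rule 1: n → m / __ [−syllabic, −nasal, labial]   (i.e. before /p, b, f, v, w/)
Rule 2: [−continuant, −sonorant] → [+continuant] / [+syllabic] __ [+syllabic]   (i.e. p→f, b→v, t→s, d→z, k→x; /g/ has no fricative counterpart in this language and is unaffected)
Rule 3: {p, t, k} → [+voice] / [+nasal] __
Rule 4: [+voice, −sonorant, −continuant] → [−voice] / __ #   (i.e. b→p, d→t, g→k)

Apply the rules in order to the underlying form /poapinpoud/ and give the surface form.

poafimbout

Rule 1 (nasal place assimilation): /n/ precedes the labial consonant /p/, so it assimilates in place to [m]. /poapinpoud/ → poapimpoud.
Rule 2 (intervocalic spirantization): /p/ is a stop between vowels /a/ and /i/, so it spirantizes to the fricative [f]. /poapimpoud/ → poafimpoud.
Rule 3 (post-nasal voicing): /p/ is a voiceless stop immediately after the nasal /m/, so it voices to [b]. /poafimpoud/ → poafimboud.
Rule 4 (final devoicing): /d/ is a voiced stop in word-final position, so it devoices to [t]. /poafimboud/ → poafimbout.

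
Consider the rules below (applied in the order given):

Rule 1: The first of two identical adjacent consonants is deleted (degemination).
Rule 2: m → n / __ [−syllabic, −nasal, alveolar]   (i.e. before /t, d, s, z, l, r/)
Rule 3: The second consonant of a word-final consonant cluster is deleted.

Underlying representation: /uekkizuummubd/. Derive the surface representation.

Rule 1 (degemination): /kk/ is a geminate; the first /k/ deletes. /mm/ is a geminate; the first /m/ deletes. /uekkizuummubd/ → uekizuumubd.
Rule 2 (nasal place assimilation): no segment meets the environment; /uekizuumubd/ is unchanged.
Rule 3 (final cluster simplification): /d/ is the second consonant of a word-final cluster /bd/, so it deletes. /uekizuumubd/ → uekizuumub.

uekizuumub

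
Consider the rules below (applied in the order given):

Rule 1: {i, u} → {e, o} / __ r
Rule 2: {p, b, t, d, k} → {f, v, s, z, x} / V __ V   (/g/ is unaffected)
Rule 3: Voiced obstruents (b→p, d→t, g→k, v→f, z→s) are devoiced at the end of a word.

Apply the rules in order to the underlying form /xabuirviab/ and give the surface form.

xavuerviap

Rule 1 (pre-rhotic lowering): /i/ is a high vowel immediately before /r/, so it lowers to [e]. /xabuirviab/ → xabuerviab.
Rule 2 (intervocalic spirantization): /b/ is a stop between vowels /a/ and /u/, so it spirantizes to the fricative [v]. /xabuerviab/ → xavuerviab.
Rule 3 (final devoicing): /b/ is a voiced obstruent in word-final position, so it devoices to [p]. /xavuerviab/ → xavuerviap.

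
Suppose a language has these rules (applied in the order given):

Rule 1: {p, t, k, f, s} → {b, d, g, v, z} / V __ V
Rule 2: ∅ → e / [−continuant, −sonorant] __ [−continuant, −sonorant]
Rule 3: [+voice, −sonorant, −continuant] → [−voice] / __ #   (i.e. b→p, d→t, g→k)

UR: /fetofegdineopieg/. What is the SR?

Rule 1 (intervocalic voicing): /t/ is a voiceless obstruent between vowels /e/ and /o/, so it voices to [d]. /f/ is a voiceless obstruent between vowels /o/ and /e/, so it voices to [v]. /p/ is a voiceless obstruent between vowels /o/ and /i/, so it voices to [b]. /fetofegdineopieg/ → fedovegdineobieg.
Rule 2 (stop-cluster e-epenthesis): /g/ and /d/ form a stop–stop cluster, so [e] is inserted between them. /fedovegdineobieg/ → fedovegedineobieg.
Rule 3 (final devoicing): /g/ is a voiced stop in word-final position, so it devoices to [k]. /fedovegedineobieg/ → fedovegedineobiek.

fedovegedineobiek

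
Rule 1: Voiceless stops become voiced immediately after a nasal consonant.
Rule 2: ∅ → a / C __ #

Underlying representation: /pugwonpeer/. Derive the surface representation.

Rule 1 (post-nasal voicing): /p/ is a voiceless stop immediately after the nasal /n/, so it voices to [b]. /pugwonpeer/ → pugwonbeer.
Rule 2 (final a-epenthesis): the form ends in the consonant /r/, so [a] is inserted word-finally. /pugwonbeer/ → pugwonbeera.

pugwonbeera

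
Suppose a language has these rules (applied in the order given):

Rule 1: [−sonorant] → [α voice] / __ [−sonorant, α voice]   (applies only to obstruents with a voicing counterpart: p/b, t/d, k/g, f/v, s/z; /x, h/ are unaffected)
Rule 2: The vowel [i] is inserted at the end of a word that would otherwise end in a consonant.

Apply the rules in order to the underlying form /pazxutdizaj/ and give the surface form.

Rule 1 (regressive voicing assimilation): /z/ precedes the voiceless obstruent /x/, so it devoices to [s] by assimilation. /t/ precedes the voiced obstruent /d/, so it voices to [d] by assimilation. /pazxutdizaj/ → pasxuddizaj.
Rule 2 (final i-epenthesis): the form ends in the consonant /j/, so [i] is inserted word-finally. /pasxuddizaj/ → pasxuddizaji.

pasxuddizaji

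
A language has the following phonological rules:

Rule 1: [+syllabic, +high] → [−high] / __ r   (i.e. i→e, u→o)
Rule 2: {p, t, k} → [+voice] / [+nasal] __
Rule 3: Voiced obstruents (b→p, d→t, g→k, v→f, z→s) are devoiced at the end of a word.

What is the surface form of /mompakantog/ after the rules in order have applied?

mombakandok

Rule 1 (pre-rhotic lowering): no segment meets the environment; /mompakantog/ is unchanged.
Rule 2 (post-nasal voicing): /p/ is a voiceless stop immediately after the nasal /m/, so it voices to [b]. /t/ is a voiceless stop immediately after the nasal /n/, so it voices to [d]. /mompakantog/ → mombakandog.
Rule 3 (final devoicing): /g/ is a voiced obstruent in word-final position, so it devoices to [k]. /mombakandog/ → mombakandok.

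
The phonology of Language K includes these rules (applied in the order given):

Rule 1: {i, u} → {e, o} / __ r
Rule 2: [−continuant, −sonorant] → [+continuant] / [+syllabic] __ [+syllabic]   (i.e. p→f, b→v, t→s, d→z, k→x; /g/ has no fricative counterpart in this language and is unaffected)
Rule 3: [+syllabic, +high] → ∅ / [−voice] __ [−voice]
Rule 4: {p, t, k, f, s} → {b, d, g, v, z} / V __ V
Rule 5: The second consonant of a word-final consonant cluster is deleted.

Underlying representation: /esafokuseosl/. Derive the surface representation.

Rule 1 (pre-rhotic lowering): no segment meets the environment; /esafokuseosl/ is unchanged.
Rule 2 (intervocalic spirantization): /k/ is a stop between vowels /o/ and /u/, so it spirantizes to the fricative [x]. /esafokuseosl/ → esafoxuseosl.
Rule 3 (high vowel syncope): /u/ is a high vowel flanked by voiceless consonants /x/ and /s/, so it deletes. /esafoxuseosl/ → esafoxseosl.
Rule 4 (intervocalic voicing): /s/ is a voiceless obstruent between vowels /e/ and /a/, so it voices to [z]. /f/ is a voiceless obstruent between vowels /a/ and /o/, so it voices to [v]. /esafoxseosl/ → ezavoxseosl.
Rule 5 (final cluster simplification): /l/ is the second consonant of a word-final cluster /sl/, so it deletes. /ezavoxseosl/ → ezavoxseos.

ezavoxseos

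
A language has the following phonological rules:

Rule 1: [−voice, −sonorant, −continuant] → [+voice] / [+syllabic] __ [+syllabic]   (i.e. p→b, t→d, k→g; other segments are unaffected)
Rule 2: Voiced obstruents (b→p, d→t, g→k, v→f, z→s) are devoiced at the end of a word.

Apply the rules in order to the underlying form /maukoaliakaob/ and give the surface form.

Rule 1 (intervocalic voicing): /k/ is a voiceless stop between vowels /u/ and /o/, so it voices to [g]. /k/ is a voiceless stop between vowels /a/ and /a/, so it voices to [g]. /maukoaliakaob/ → maugoaliagaob.
Rule 2 (final devoicing): /b/ is a voiced obstruent in word-final position, so it devoices to [p]. /maugoaliagaob/ → maugoaliagaop.

maugoaliagaop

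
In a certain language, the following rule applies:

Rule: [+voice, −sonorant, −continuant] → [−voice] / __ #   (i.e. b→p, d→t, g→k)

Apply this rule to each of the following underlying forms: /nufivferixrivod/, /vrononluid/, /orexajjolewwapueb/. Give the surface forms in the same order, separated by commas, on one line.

/nufivferixrivod/: /d/ is a voiced stop in word-final position, so it devoices to [t]. → [nufivferixrivot].
/vrononluid/: /d/ is a voiced stop in word-final position, so it devoices to [t]. → [vrononluit].
/orexajjolewwapueb/: /b/ is a voiced stop in word-final position, so it devoices to [p]. → [orexajjolewwapuep].

nufivferixrivot, vrononluit, orexajjolewwapuep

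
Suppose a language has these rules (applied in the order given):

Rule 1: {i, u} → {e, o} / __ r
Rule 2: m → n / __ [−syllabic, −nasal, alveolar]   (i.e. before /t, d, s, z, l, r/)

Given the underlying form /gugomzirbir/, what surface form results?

Rule 1 (pre-rhotic lowering): /i/ is a high vowel immediately before /r/, so it lowers to [e]. /i/ is a high vowel immediately before /r/, so it lowers to [e]. /gugomzirbir/ → gugomzerber.
Rule 2 (nasal place assimilation): /m/ precedes the alveolar consonant /z/, so it assimilates in place to [n]. /gugomzerber/ → gugonzerber.

gugonzerber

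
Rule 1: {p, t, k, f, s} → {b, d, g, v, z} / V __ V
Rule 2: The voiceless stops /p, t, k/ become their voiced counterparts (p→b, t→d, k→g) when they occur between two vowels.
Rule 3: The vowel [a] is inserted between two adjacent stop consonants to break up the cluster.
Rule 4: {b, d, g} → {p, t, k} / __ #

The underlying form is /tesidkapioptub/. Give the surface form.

tezidakabiopatup

Rule 1 (intervocalic voicing): /s/ is a voiceless obstruent between vowels /e/ and /i/, so it voices to [z]. /p/ is a voiceless obstruent between vowels /a/ and /i/, so it voices to [b]. /tesidkapioptub/ → tezidkabioptub.
Rule 2 (intervocalic voicing): no segment meets the environment; /tezidkabioptub/ is unchanged.
Rule 3 (stop-cluster a-epenthesis): /d/ and /k/ form a stop–stop cluster, so [a] is inserted between them. /p/ and /t/ form a stop–stop cluster, so [a] is inserted between them. /tezidkabioptub/ → tezidakabiopatub.
Rule 4 (final devoicing): /b/ is a voiced stop in word-final position, so it devoices to [p]. /tezidakabiopatub/ → tezidakabiopatup.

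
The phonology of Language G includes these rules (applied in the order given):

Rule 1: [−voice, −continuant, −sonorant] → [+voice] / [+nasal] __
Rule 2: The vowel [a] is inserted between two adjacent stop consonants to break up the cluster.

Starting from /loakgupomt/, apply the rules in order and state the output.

loakagupomd

Rule 1 (post-nasal voicing): /t/ is a voiceless stop immediately after the nasal /m/, so it voices to [d]. /loakgupomt/ → loakgupomd.
Rule 2 (stop-cluster a-epenthesis): /k/ and /g/ form a stop–stop cluster, so [a] is inserted between them. /loakgupomd/ → loakagupomd.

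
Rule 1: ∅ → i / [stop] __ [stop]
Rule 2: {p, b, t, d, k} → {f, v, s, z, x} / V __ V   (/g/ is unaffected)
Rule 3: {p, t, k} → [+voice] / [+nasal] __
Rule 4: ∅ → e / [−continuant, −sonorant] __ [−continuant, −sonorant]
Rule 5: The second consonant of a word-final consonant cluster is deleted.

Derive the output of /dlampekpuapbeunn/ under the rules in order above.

Rule 1 (stop-cluster i-epenthesis): /k/ and /p/ form a stop–stop cluster, so [i] is inserted between them. /p/ and /b/ form a stop–stop cluster, so [i] is inserted between them. /dlampekpuapbeunn/ → dlampekipuapibeunn.
Rule 2 (intervocalic spirantization): /k/ is a stop between vowels /e/ and /i/, so it spirantizes to the fricative [x]. /p/ is a stop between vowels /i/ and /u/, so it spirantizes to the fricative [f]. /p/ is a stop between vowels /a/ and /i/, so it spirantizes to the fricative [f]. /b/ is a stop between vowels /i/ and /e/, so it spirantizes to the fricative [v]. /dlampekipuapibeunn/ → dlampexifuafiveunn.
Rule 3 (post-nasal voicing): /p/ is a voiceless stop immediately after the nasal /m/, so it voices to [b]. /dlampexifuafiveunn/ → dlambexifuafiveunn.
Rule 4 (stop-cluster e-epenthesis): no segment meets the environment; /dlambexifuafiveunn/ is unchanged.
Rule 5 (final cluster simplification): /n/ is the second consonant of a word-final cluster /nn/, so it deletes. /dlambexifuafiveunn/ → dlambexifuafiveun.

dlambexifuafiveun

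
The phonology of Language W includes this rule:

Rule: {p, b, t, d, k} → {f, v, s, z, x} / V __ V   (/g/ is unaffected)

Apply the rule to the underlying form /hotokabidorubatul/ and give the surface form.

hosoxavizoruvasul

/t/ is a stop between vowels /o/ and /o/, so it spirantizes to the fricative [s].
/k/ is a stop between vowels /o/ and /a/, so it spirantizes to the fricative [x].
/b/ is a stop between vowels /a/ and /i/, so it spirantizes to the fricative [v].
/d/ is a stop between vowels /i/ and /o/, so it spirantizes to the fricative [z].
/b/ is a stop between vowels /u/ and /a/, so it spirantizes to the fricative [v].
/t/ is a stop between vowels /a/ and /u/, so it spirantizes to the fricative [s].
Surface form: [hosoxavizoruvasul].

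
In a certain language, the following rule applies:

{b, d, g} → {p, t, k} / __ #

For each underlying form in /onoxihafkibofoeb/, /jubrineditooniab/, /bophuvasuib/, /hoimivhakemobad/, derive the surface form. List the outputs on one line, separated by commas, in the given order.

onoxihafkibofoep, jubrineditooniap, bophuvasuip, hoimivhakemobat

/onoxihafkibofoeb/: /b/ is a voiced stop in word-final position, so it devoices to [p]. → [onoxihafkibofoep].
/jubrineditooniab/: /b/ is a voiced stop in word-final position, so it devoices to [p]. → [jubrineditooniap].
/bophuvasuib/: /b/ is a voiced stop in word-final position, so it devoices to [p]. → [bophuvasuip].
/hoimivhakemobad/: /d/ is a voiced stop in word-final position, so it devoices to [t]. → [hoimivhakemobat].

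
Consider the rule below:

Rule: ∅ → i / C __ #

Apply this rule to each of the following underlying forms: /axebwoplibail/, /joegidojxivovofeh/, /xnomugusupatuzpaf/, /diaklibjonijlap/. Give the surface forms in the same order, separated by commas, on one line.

/axebwoplibail/: the form ends in the consonant /l/, so [i] is inserted word-finally. → [axebwoplibaili].
/joegidojxivovofeh/: the form ends in the consonant /h/, so [i] is inserted word-finally. → [joegidojxivovofehi].
/xnomugusupatuzpaf/: the form ends in the consonant /f/, so [i] is inserted word-finally. → [xnomugusupatuzpafi].
/diaklibjonijlap/: the form ends in the consonant /p/, so [i] is inserted word-finally. → [diaklibjonijlapi].

axebwoplibaili, joegidojxivovofehi, xnomugusupatuzpafi, diaklibjonijlapi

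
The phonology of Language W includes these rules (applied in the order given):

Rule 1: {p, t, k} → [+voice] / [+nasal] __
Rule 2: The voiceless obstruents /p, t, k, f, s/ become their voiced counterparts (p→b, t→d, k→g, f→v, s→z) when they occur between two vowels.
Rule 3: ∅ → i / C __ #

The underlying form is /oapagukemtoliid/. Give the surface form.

oabagugemdoliidi

Rule 1 (post-nasal voicing): /t/ is a voiceless stop immediately after the nasal /m/, so it voices to [d]. /oapagukemtoliid/ → oapagukemdoliid.
Rule 2 (intervocalic voicing): /p/ is a voiceless obstruent between vowels /a/ and /a/, so it voices to [b]. /k/ is a voiceless obstruent between vowels /u/ and /e/, so it voices to [g]. /oapagukemdoliid/ → oabagugemdoliid.
Rule 3 (final i-epenthesis): the form ends in the consonant /d/, so [i] is inserted word-finally. /oabagugemdoliid/ → oabagugemdoliidi.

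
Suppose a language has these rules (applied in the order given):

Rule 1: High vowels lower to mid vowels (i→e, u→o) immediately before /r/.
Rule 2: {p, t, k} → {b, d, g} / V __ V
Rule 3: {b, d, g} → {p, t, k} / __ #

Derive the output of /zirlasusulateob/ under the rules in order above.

Rule 1 (pre-rhotic lowering): /i/ is a high vowel immediately before /r/, so it lowers to [e]. /zirlasusulateob/ → zerlasusulateob.
Rule 2 (intervocalic voicing): /t/ is a voiceless stop between vowels /a/ and /e/, so it voices to [d]. /zerlasusulateob/ → zerlasusuladeob.
Rule 3 (final devoicing): /b/ is a voiced stop in word-final position, so it devoices to [p]. /zerlasusuladeob/ → zerlasusuladeop.

zerlasusuladeop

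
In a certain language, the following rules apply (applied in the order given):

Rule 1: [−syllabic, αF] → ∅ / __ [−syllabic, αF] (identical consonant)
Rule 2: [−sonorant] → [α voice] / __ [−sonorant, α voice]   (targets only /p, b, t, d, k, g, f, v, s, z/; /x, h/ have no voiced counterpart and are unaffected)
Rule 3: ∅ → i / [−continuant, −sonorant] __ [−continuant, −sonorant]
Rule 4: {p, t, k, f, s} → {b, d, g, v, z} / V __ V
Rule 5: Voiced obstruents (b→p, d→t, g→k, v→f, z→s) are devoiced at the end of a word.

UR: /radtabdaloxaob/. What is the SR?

Rule 1 (degemination): no segment meets the environment; /radtabdaloxaob/ is unchanged.
Rule 2 (regressive voicing assimilation): /d/ precedes the voiceless obstruent /t/, so it devoices to [t] by assimilation. /radtabdaloxaob/ → rattabdaloxaob.
Rule 3 (stop-cluster i-epenthesis): /t/ and /t/ form a stop–stop cluster, so [i] is inserted between them. /b/ and /d/ form a stop–stop cluster, so [i] is inserted between them. /rattabdaloxaob/ → ratitabidaloxaob.
Rule 4 (intervocalic voicing): /t/ is a voiceless obstruent between vowels /a/ and /i/, so it voices to [d]. /t/ is a voiceless obstruent between vowels /i/ and /a/, so it voices to [d]. /ratitabidaloxaob/ → radidabidaloxaob.
Rule 5 (final devoicing): /b/ is a voiced obstruent in word-final position, so it devoices to [p]. /radidabidaloxaob/ → radidabidaloxaop.

radidabidaloxaop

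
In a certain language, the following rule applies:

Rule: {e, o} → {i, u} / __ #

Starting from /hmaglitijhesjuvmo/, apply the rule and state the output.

Scanning /hmaglitijhesjuvmo/: /e/ at position 11 is not in the conditioning environment; /o/ is a mid vowel in word-final position, so it raises to [u].
Result: [hmaglitijhesjuvmu].

hmaglitijhesjuvmu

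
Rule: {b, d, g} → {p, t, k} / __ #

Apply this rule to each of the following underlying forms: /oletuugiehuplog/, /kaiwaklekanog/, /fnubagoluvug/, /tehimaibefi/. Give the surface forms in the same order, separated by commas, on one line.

/oletuugiehuplog/: /g/ is a voiced stop in word-final position, so it devoices to [k]. → [oletuugiehuplok].
/kaiwaklekanog/: /g/ is a voiced stop in word-final position, so it devoices to [k]. → [kaiwaklekanok].
/fnubagoluvug/: /g/ is a voiced stop in word-final position, so it devoices to [k]. → [fnubagoluvuk].
/tehimaibefi/: the rule's environment is not met; surfaces unchanged as [tehimaibefi].

oletuugiehuplok, kaiwaklekanok, fnubagoluvuk, tehimaibefi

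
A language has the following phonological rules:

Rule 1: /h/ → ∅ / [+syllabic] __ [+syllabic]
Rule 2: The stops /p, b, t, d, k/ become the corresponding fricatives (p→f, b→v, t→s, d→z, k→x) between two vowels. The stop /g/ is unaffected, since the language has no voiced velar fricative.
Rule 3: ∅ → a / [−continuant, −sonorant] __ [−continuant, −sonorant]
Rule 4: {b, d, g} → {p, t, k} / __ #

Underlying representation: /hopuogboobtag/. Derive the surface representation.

hofuogaboobatak

Rule 1 (intervocalic h-deletion): no segment meets the environment; /hopuogboobtag/ is unchanged.
Rule 2 (intervocalic spirantization): /p/ is a stop between vowels /o/ and /u/, so it spirantizes to the fricative [f]. /hopuogboobtag/ → hofuogboobtag.
Rule 3 (stop-cluster a-epenthesis): /g/ and /b/ form a stop–stop cluster, so [a] is inserted between them. /b/ and /t/ form a stop–stop cluster, so [a] is inserted between them. /hofuogboobtag/ → hofuogaboobatag.
Rule 4 (final devoicing): /g/ is a voiced stop in word-final position, so it devoices to [k]. /hofuogaboobatag/ → hofuogaboobatak.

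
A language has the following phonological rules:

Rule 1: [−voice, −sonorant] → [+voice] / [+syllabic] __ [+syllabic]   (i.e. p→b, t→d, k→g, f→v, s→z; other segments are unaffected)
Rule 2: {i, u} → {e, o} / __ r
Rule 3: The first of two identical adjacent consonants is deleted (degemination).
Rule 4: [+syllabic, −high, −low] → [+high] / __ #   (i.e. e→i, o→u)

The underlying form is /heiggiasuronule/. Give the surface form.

Rule 1 (intervocalic voicing): /s/ is a voiceless obstruent between vowels /a/ and /u/, so it voices to [z]. /heiggiasuronule/ → heiggiazuronule.
Rule 2 (pre-rhotic lowering): /u/ is a high vowel immediately before /r/, so it lowers to [o]. /heiggiazuronule/ → heiggiazoronule.
Rule 3 (degemination): /gg/ is a geminate; the first /g/ deletes. /heiggiazoronule/ → heigiazoronule.
Rule 4 (final vowel raising): /e/ is a mid vowel in word-final position, so it raises to [i]. /heigiazoronule/ → heigiazoronuli.

heigiazoronuli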